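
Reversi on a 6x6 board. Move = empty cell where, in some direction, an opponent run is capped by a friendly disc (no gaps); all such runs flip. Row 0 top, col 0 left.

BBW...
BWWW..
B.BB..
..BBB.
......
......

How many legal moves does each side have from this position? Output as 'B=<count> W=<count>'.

-- B to move --
(0,3): flips 2 -> legal
(0,4): flips 1 -> legal
(1,4): flips 3 -> legal
(2,1): flips 1 -> legal
(2,4): no bracket -> illegal
B mobility = 4
-- W to move --
(1,4): no bracket -> illegal
(2,1): no bracket -> illegal
(2,4): no bracket -> illegal
(2,5): no bracket -> illegal
(3,0): no bracket -> illegal
(3,1): flips 1 -> legal
(3,5): no bracket -> illegal
(4,1): no bracket -> illegal
(4,2): flips 2 -> legal
(4,3): flips 2 -> legal
(4,4): flips 2 -> legal
(4,5): flips 2 -> legal
W mobility = 5

Answer: B=4 W=5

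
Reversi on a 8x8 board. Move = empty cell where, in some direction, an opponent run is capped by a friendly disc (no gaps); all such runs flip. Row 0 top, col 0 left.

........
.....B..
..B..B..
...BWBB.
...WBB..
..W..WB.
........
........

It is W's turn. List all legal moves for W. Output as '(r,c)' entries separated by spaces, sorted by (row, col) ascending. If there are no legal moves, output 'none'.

(0,4): no bracket -> illegal
(0,5): flips 4 -> legal
(0,6): no bracket -> illegal
(1,1): flips 3 -> legal
(1,2): no bracket -> illegal
(1,3): no bracket -> illegal
(1,4): no bracket -> illegal
(1,6): flips 1 -> legal
(2,1): no bracket -> illegal
(2,3): flips 1 -> legal
(2,4): no bracket -> illegal
(2,6): no bracket -> illegal
(2,7): no bracket -> illegal
(3,1): no bracket -> illegal
(3,2): flips 1 -> legal
(3,7): flips 2 -> legal
(4,2): no bracket -> illegal
(4,6): flips 2 -> legal
(4,7): no bracket -> illegal
(5,3): no bracket -> illegal
(5,4): flips 1 -> legal
(5,7): flips 1 -> legal
(6,5): no bracket -> illegal
(6,6): no bracket -> illegal
(6,7): flips 2 -> legal

Answer: (0,5) (1,1) (1,6) (2,3) (3,2) (3,7) (4,6) (5,4) (5,7) (6,7)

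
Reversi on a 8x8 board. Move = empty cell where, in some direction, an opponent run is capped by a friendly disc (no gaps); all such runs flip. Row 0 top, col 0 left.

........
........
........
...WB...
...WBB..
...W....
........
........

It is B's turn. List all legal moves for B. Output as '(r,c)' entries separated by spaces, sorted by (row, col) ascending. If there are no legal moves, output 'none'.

(2,2): flips 1 -> legal
(2,3): no bracket -> illegal
(2,4): no bracket -> illegal
(3,2): flips 1 -> legal
(4,2): flips 1 -> legal
(5,2): flips 1 -> legal
(5,4): no bracket -> illegal
(6,2): flips 1 -> legal
(6,3): no bracket -> illegal
(6,4): no bracket -> illegal

Answer: (2,2) (3,2) (4,2) (5,2) (6,2)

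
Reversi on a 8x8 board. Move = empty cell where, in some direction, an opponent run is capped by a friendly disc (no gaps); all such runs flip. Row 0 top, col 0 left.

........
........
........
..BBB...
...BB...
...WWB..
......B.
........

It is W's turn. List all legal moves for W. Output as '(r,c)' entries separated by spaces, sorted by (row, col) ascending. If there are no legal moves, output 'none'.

Answer: (2,1) (2,3) (2,4) (3,5) (5,6)

Derivation:
(2,1): flips 2 -> legal
(2,2): no bracket -> illegal
(2,3): flips 2 -> legal
(2,4): flips 2 -> legal
(2,5): no bracket -> illegal
(3,1): no bracket -> illegal
(3,5): flips 1 -> legal
(4,1): no bracket -> illegal
(4,2): no bracket -> illegal
(4,5): no bracket -> illegal
(4,6): no bracket -> illegal
(5,2): no bracket -> illegal
(5,6): flips 1 -> legal
(5,7): no bracket -> illegal
(6,4): no bracket -> illegal
(6,5): no bracket -> illegal
(6,7): no bracket -> illegal
(7,5): no bracket -> illegal
(7,6): no bracket -> illegal
(7,7): no bracket -> illegal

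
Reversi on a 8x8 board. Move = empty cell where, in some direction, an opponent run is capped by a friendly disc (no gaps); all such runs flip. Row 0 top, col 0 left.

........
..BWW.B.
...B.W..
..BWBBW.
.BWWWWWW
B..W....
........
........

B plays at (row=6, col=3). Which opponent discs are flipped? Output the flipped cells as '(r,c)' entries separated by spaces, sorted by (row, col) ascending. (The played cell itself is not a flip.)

Dir NW: first cell '.' (not opp) -> no flip
Dir N: opp run (5,3) (4,3) (3,3) capped by B -> flip
Dir NE: first cell '.' (not opp) -> no flip
Dir W: first cell '.' (not opp) -> no flip
Dir E: first cell '.' (not opp) -> no flip
Dir SW: first cell '.' (not opp) -> no flip
Dir S: first cell '.' (not opp) -> no flip
Dir SE: first cell '.' (not opp) -> no flip

Answer: (3,3) (4,3) (5,3)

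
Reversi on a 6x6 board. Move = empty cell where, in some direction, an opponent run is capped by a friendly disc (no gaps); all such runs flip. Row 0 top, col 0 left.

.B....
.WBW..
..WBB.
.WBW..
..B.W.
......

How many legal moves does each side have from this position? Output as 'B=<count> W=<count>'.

Answer: B=9 W=7

Derivation:
-- B to move --
(0,0): no bracket -> illegal
(0,2): flips 1 -> legal
(0,3): flips 1 -> legal
(0,4): no bracket -> illegal
(1,0): flips 1 -> legal
(1,4): flips 1 -> legal
(2,0): flips 1 -> legal
(2,1): flips 2 -> legal
(3,0): flips 1 -> legal
(3,4): flips 1 -> legal
(3,5): no bracket -> illegal
(4,0): no bracket -> illegal
(4,1): no bracket -> illegal
(4,3): flips 1 -> legal
(4,5): no bracket -> illegal
(5,3): no bracket -> illegal
(5,4): no bracket -> illegal
(5,5): no bracket -> illegal
B mobility = 9
-- W to move --
(0,0): no bracket -> illegal
(0,2): flips 1 -> legal
(0,3): no bracket -> illegal
(1,0): no bracket -> illegal
(1,4): no bracket -> illegal
(1,5): flips 1 -> legal
(2,1): no bracket -> illegal
(2,5): flips 2 -> legal
(3,4): no bracket -> illegal
(3,5): flips 1 -> legal
(4,1): no bracket -> illegal
(4,3): no bracket -> illegal
(5,1): flips 1 -> legal
(5,2): flips 2 -> legal
(5,3): flips 1 -> legal
W mobility = 7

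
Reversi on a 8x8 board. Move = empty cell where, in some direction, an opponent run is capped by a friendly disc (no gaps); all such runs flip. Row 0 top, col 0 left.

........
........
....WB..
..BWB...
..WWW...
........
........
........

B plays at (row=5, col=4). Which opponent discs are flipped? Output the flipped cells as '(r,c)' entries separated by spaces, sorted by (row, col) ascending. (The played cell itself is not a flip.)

Dir NW: opp run (4,3) capped by B -> flip
Dir N: opp run (4,4) capped by B -> flip
Dir NE: first cell '.' (not opp) -> no flip
Dir W: first cell '.' (not opp) -> no flip
Dir E: first cell '.' (not opp) -> no flip
Dir SW: first cell '.' (not opp) -> no flip
Dir S: first cell '.' (not opp) -> no flip
Dir SE: first cell '.' (not opp) -> no flip

Answer: (4,3) (4,4)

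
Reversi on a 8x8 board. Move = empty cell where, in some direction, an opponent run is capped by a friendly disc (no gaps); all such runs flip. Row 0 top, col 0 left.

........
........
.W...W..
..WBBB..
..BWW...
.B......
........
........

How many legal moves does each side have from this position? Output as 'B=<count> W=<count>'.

-- B to move --
(1,0): no bracket -> illegal
(1,1): no bracket -> illegal
(1,2): no bracket -> illegal
(1,4): no bracket -> illegal
(1,5): flips 1 -> legal
(1,6): flips 1 -> legal
(2,0): no bracket -> illegal
(2,2): flips 1 -> legal
(2,3): no bracket -> illegal
(2,4): no bracket -> illegal
(2,6): no bracket -> illegal
(3,0): no bracket -> illegal
(3,1): flips 1 -> legal
(3,6): no bracket -> illegal
(4,1): no bracket -> illegal
(4,5): flips 2 -> legal
(5,2): flips 1 -> legal
(5,3): flips 2 -> legal
(5,4): flips 1 -> legal
(5,5): flips 1 -> legal
B mobility = 9
-- W to move --
(2,2): flips 1 -> legal
(2,3): flips 1 -> legal
(2,4): flips 1 -> legal
(2,6): flips 1 -> legal
(3,1): no bracket -> illegal
(3,6): flips 3 -> legal
(4,0): no bracket -> illegal
(4,1): flips 1 -> legal
(4,5): flips 1 -> legal
(4,6): no bracket -> illegal
(5,0): no bracket -> illegal
(5,2): flips 1 -> legal
(5,3): no bracket -> illegal
(6,0): no bracket -> illegal
(6,1): no bracket -> illegal
(6,2): no bracket -> illegal
W mobility = 8

Answer: B=9 W=8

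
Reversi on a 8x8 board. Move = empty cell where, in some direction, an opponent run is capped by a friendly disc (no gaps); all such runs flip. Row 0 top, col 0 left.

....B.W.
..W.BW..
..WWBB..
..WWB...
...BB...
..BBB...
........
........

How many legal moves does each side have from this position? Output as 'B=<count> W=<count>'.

-- B to move --
(0,1): flips 2 -> legal
(0,2): no bracket -> illegal
(0,3): no bracket -> illegal
(0,5): flips 1 -> legal
(0,7): no bracket -> illegal
(1,1): flips 2 -> legal
(1,3): flips 2 -> legal
(1,6): flips 1 -> legal
(1,7): no bracket -> illegal
(2,1): flips 3 -> legal
(2,6): flips 1 -> legal
(3,1): flips 2 -> legal
(4,1): flips 2 -> legal
(4,2): flips 1 -> legal
B mobility = 10
-- W to move --
(0,3): no bracket -> illegal
(0,5): flips 1 -> legal
(1,3): flips 1 -> legal
(1,6): no bracket -> illegal
(2,6): flips 2 -> legal
(3,5): flips 2 -> legal
(3,6): no bracket -> illegal
(4,1): no bracket -> illegal
(4,2): no bracket -> illegal
(4,5): flips 1 -> legal
(5,1): no bracket -> illegal
(5,5): flips 1 -> legal
(6,1): no bracket -> illegal
(6,2): no bracket -> illegal
(6,3): flips 2 -> legal
(6,4): no bracket -> illegal
(6,5): flips 2 -> legal
W mobility = 8

Answer: B=10 W=8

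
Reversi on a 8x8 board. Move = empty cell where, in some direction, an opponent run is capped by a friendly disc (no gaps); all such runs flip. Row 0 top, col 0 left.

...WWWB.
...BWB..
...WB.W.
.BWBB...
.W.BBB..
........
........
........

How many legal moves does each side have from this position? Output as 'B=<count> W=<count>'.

Answer: B=6 W=11

Derivation:
-- B to move --
(0,2): flips 3 -> legal
(1,2): flips 1 -> legal
(1,6): no bracket -> illegal
(1,7): no bracket -> illegal
(2,1): flips 1 -> legal
(2,2): flips 1 -> legal
(2,5): no bracket -> illegal
(2,7): no bracket -> illegal
(3,0): no bracket -> illegal
(3,5): no bracket -> illegal
(3,6): no bracket -> illegal
(3,7): flips 1 -> legal
(4,0): no bracket -> illegal
(4,2): no bracket -> illegal
(5,0): no bracket -> illegal
(5,1): flips 1 -> legal
(5,2): no bracket -> illegal
B mobility = 6
-- W to move --
(0,2): no bracket -> illegal
(0,7): flips 1 -> legal
(1,2): flips 1 -> legal
(1,6): flips 1 -> legal
(1,7): no bracket -> illegal
(2,0): no bracket -> illegal
(2,1): flips 1 -> legal
(2,2): flips 1 -> legal
(2,5): flips 2 -> legal
(3,0): flips 1 -> legal
(3,5): flips 2 -> legal
(3,6): no bracket -> illegal
(4,0): no bracket -> illegal
(4,2): no bracket -> illegal
(4,6): no bracket -> illegal
(5,2): no bracket -> illegal
(5,3): flips 2 -> legal
(5,4): flips 4 -> legal
(5,5): no bracket -> illegal
(5,6): flips 2 -> legal
W mobility = 11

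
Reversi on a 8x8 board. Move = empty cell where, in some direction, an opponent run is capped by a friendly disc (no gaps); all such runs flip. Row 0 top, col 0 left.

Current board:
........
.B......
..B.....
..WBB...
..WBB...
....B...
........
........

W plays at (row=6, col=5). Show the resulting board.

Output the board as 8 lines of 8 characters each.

Answer: ........
.B......
..B.....
..WBB...
..WWB...
....W...
.....W..
........

Derivation:
Place W at (6,5); scan 8 dirs for brackets.
Dir NW: opp run (5,4) (4,3) capped by W -> flip
Dir N: first cell '.' (not opp) -> no flip
Dir NE: first cell '.' (not opp) -> no flip
Dir W: first cell '.' (not opp) -> no flip
Dir E: first cell '.' (not opp) -> no flip
Dir SW: first cell '.' (not opp) -> no flip
Dir S: first cell '.' (not opp) -> no flip
Dir SE: first cell '.' (not opp) -> no flip
All flips: (4,3) (5,4)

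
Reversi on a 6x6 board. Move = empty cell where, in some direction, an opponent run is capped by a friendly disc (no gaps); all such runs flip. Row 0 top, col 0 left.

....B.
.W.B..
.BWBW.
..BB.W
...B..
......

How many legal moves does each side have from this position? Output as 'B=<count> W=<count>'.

-- B to move --
(0,0): flips 2 -> legal
(0,1): flips 1 -> legal
(0,2): no bracket -> illegal
(1,0): no bracket -> illegal
(1,2): flips 1 -> legal
(1,4): no bracket -> illegal
(1,5): flips 1 -> legal
(2,0): no bracket -> illegal
(2,5): flips 1 -> legal
(3,1): flips 1 -> legal
(3,4): no bracket -> illegal
(4,4): no bracket -> illegal
(4,5): no bracket -> illegal
B mobility = 6
-- W to move --
(0,2): flips 1 -> legal
(0,3): no bracket -> illegal
(0,5): no bracket -> illegal
(1,0): no bracket -> illegal
(1,2): no bracket -> illegal
(1,4): no bracket -> illegal
(1,5): no bracket -> illegal
(2,0): flips 1 -> legal
(3,0): no bracket -> illegal
(3,1): flips 1 -> legal
(3,4): no bracket -> illegal
(4,1): no bracket -> illegal
(4,2): flips 2 -> legal
(4,4): flips 1 -> legal
(5,2): no bracket -> illegal
(5,3): no bracket -> illegal
(5,4): no bracket -> illegal
W mobility = 5

Answer: B=6 W=5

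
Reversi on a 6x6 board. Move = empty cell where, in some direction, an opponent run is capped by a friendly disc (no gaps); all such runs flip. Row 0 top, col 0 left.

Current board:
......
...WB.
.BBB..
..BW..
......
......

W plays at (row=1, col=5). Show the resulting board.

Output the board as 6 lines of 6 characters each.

Place W at (1,5); scan 8 dirs for brackets.
Dir NW: first cell '.' (not opp) -> no flip
Dir N: first cell '.' (not opp) -> no flip
Dir NE: edge -> no flip
Dir W: opp run (1,4) capped by W -> flip
Dir E: edge -> no flip
Dir SW: first cell '.' (not opp) -> no flip
Dir S: first cell '.' (not opp) -> no flip
Dir SE: edge -> no flip
All flips: (1,4)

Answer: ......
...WWW
.BBB..
..BW..
......
......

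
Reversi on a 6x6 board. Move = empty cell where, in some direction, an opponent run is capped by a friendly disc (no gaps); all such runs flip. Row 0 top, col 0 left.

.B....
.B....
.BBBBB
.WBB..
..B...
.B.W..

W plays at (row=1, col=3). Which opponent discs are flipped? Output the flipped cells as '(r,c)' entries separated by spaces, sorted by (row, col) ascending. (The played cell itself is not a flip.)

Dir NW: first cell '.' (not opp) -> no flip
Dir N: first cell '.' (not opp) -> no flip
Dir NE: first cell '.' (not opp) -> no flip
Dir W: first cell '.' (not opp) -> no flip
Dir E: first cell '.' (not opp) -> no flip
Dir SW: opp run (2,2) capped by W -> flip
Dir S: opp run (2,3) (3,3), next='.' -> no flip
Dir SE: opp run (2,4), next='.' -> no flip

Answer: (2,2)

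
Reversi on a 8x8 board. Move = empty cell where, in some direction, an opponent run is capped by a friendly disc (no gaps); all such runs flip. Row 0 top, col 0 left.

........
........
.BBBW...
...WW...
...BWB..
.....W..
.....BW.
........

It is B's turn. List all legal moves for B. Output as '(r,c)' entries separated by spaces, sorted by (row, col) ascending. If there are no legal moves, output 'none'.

(1,3): no bracket -> illegal
(1,4): no bracket -> illegal
(1,5): no bracket -> illegal
(2,5): flips 2 -> legal
(3,2): no bracket -> illegal
(3,5): no bracket -> illegal
(4,2): no bracket -> illegal
(4,6): no bracket -> illegal
(5,3): no bracket -> illegal
(5,4): no bracket -> illegal
(5,6): no bracket -> illegal
(5,7): no bracket -> illegal
(6,4): no bracket -> illegal
(6,7): flips 1 -> legal
(7,5): no bracket -> illegal
(7,6): no bracket -> illegal
(7,7): flips 4 -> legal

Answer: (2,5) (6,7) (7,7)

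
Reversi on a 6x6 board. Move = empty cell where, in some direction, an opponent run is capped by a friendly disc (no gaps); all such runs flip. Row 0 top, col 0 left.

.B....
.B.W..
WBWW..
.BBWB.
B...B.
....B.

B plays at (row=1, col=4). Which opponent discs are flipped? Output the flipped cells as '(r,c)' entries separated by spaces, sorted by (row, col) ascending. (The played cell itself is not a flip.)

Answer: (2,3)

Derivation:
Dir NW: first cell '.' (not opp) -> no flip
Dir N: first cell '.' (not opp) -> no flip
Dir NE: first cell '.' (not opp) -> no flip
Dir W: opp run (1,3), next='.' -> no flip
Dir E: first cell '.' (not opp) -> no flip
Dir SW: opp run (2,3) capped by B -> flip
Dir S: first cell '.' (not opp) -> no flip
Dir SE: first cell '.' (not opp) -> no flip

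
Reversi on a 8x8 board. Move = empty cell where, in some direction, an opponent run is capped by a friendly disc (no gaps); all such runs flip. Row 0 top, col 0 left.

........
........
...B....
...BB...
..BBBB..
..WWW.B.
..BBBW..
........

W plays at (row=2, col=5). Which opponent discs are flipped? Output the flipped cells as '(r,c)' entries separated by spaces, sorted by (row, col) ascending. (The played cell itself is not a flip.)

Dir NW: first cell '.' (not opp) -> no flip
Dir N: first cell '.' (not opp) -> no flip
Dir NE: first cell '.' (not opp) -> no flip
Dir W: first cell '.' (not opp) -> no flip
Dir E: first cell '.' (not opp) -> no flip
Dir SW: opp run (3,4) (4,3) capped by W -> flip
Dir S: first cell '.' (not opp) -> no flip
Dir SE: first cell '.' (not opp) -> no flip

Answer: (3,4) (4,3)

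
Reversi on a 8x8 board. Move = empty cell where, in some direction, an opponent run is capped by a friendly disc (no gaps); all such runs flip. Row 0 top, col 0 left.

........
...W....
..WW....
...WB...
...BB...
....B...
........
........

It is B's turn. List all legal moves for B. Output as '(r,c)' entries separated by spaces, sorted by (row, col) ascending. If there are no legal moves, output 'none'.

(0,2): no bracket -> illegal
(0,3): flips 3 -> legal
(0,4): no bracket -> illegal
(1,1): flips 2 -> legal
(1,2): flips 1 -> legal
(1,4): no bracket -> illegal
(2,1): no bracket -> illegal
(2,4): no bracket -> illegal
(3,1): no bracket -> illegal
(3,2): flips 1 -> legal
(4,2): no bracket -> illegal

Answer: (0,3) (1,1) (1,2) (3,2)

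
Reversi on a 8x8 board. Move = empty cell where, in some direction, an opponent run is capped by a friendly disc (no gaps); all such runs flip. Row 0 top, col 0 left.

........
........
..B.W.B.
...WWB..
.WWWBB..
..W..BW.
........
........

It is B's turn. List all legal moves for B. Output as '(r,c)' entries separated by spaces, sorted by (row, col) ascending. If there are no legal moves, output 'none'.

Answer: (1,3) (1,4) (2,3) (3,2) (4,0) (5,7) (6,7)

Derivation:
(1,3): flips 1 -> legal
(1,4): flips 2 -> legal
(1,5): no bracket -> illegal
(2,3): flips 1 -> legal
(2,5): no bracket -> illegal
(3,0): no bracket -> illegal
(3,1): no bracket -> illegal
(3,2): flips 2 -> legal
(4,0): flips 3 -> legal
(4,6): no bracket -> illegal
(4,7): no bracket -> illegal
(5,0): no bracket -> illegal
(5,1): no bracket -> illegal
(5,3): no bracket -> illegal
(5,4): no bracket -> illegal
(5,7): flips 1 -> legal
(6,1): no bracket -> illegal
(6,2): no bracket -> illegal
(6,3): no bracket -> illegal
(6,5): no bracket -> illegal
(6,6): no bracket -> illegal
(6,7): flips 1 -> legal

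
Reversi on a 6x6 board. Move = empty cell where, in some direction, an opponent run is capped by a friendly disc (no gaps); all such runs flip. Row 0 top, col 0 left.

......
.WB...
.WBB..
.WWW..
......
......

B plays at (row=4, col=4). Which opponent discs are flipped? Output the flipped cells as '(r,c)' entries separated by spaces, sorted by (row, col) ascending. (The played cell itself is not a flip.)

Answer: (3,3)

Derivation:
Dir NW: opp run (3,3) capped by B -> flip
Dir N: first cell '.' (not opp) -> no flip
Dir NE: first cell '.' (not opp) -> no flip
Dir W: first cell '.' (not opp) -> no flip
Dir E: first cell '.' (not opp) -> no flip
Dir SW: first cell '.' (not opp) -> no flip
Dir S: first cell '.' (not opp) -> no flip
Dir SE: first cell '.' (not opp) -> no flip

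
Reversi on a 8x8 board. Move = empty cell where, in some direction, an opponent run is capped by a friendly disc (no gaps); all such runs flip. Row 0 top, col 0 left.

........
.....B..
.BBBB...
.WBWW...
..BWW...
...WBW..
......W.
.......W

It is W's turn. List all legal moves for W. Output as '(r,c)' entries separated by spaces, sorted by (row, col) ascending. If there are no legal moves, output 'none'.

(0,4): no bracket -> illegal
(0,5): no bracket -> illegal
(0,6): flips 2 -> legal
(1,0): flips 2 -> legal
(1,1): flips 2 -> legal
(1,2): flips 1 -> legal
(1,3): flips 2 -> legal
(1,4): flips 1 -> legal
(1,6): no bracket -> illegal
(2,0): no bracket -> illegal
(2,5): no bracket -> illegal
(2,6): no bracket -> illegal
(3,0): no bracket -> illegal
(3,5): no bracket -> illegal
(4,1): flips 1 -> legal
(4,5): no bracket -> illegal
(5,1): flips 1 -> legal
(5,2): no bracket -> illegal
(6,3): no bracket -> illegal
(6,4): flips 1 -> legal
(6,5): flips 1 -> legal

Answer: (0,6) (1,0) (1,1) (1,2) (1,3) (1,4) (4,1) (5,1) (6,4) (6,5)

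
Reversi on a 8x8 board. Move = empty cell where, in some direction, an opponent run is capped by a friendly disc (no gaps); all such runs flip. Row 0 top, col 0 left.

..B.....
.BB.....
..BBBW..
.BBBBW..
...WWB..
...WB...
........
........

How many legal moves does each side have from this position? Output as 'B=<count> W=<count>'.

Answer: B=9 W=9

Derivation:
-- B to move --
(1,4): no bracket -> illegal
(1,5): flips 2 -> legal
(1,6): flips 1 -> legal
(2,6): flips 1 -> legal
(3,6): flips 1 -> legal
(4,2): flips 2 -> legal
(4,6): flips 1 -> legal
(5,2): flips 2 -> legal
(5,5): flips 1 -> legal
(6,2): no bracket -> illegal
(6,3): flips 2 -> legal
(6,4): no bracket -> illegal
B mobility = 9
-- W to move --
(0,0): flips 3 -> legal
(0,1): no bracket -> illegal
(0,3): no bracket -> illegal
(1,0): no bracket -> illegal
(1,3): flips 3 -> legal
(1,4): flips 2 -> legal
(1,5): no bracket -> illegal
(2,0): no bracket -> illegal
(2,1): flips 4 -> legal
(3,0): flips 4 -> legal
(3,6): no bracket -> illegal
(4,0): no bracket -> illegal
(4,1): no bracket -> illegal
(4,2): no bracket -> illegal
(4,6): flips 1 -> legal
(5,5): flips 2 -> legal
(5,6): no bracket -> illegal
(6,3): no bracket -> illegal
(6,4): flips 1 -> legal
(6,5): flips 1 -> legal
W mobility = 9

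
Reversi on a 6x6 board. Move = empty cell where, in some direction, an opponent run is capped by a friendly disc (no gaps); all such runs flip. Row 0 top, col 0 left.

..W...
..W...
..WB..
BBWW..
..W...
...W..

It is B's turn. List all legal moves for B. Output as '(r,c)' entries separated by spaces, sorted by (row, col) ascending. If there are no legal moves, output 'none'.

(0,1): flips 1 -> legal
(0,3): no bracket -> illegal
(1,1): no bracket -> illegal
(1,3): flips 1 -> legal
(2,1): flips 1 -> legal
(2,4): no bracket -> illegal
(3,4): flips 2 -> legal
(4,1): flips 1 -> legal
(4,3): flips 1 -> legal
(4,4): no bracket -> illegal
(5,1): no bracket -> illegal
(5,2): no bracket -> illegal
(5,4): no bracket -> illegal

Answer: (0,1) (1,3) (2,1) (3,4) (4,1) (4,3)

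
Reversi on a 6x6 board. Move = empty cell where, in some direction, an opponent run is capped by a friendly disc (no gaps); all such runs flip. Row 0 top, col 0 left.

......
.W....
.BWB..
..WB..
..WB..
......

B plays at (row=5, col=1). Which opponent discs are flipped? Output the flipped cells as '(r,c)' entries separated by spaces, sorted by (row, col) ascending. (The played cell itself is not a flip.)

Answer: (4,2)

Derivation:
Dir NW: first cell '.' (not opp) -> no flip
Dir N: first cell '.' (not opp) -> no flip
Dir NE: opp run (4,2) capped by B -> flip
Dir W: first cell '.' (not opp) -> no flip
Dir E: first cell '.' (not opp) -> no flip
Dir SW: edge -> no flip
Dir S: edge -> no flip
Dir SE: edge -> no flip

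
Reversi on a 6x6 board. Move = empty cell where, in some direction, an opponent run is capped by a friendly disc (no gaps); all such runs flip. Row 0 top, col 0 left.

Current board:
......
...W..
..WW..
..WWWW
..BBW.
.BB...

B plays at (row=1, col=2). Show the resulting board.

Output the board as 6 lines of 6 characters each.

Place B at (1,2); scan 8 dirs for brackets.
Dir NW: first cell '.' (not opp) -> no flip
Dir N: first cell '.' (not opp) -> no flip
Dir NE: first cell '.' (not opp) -> no flip
Dir W: first cell '.' (not opp) -> no flip
Dir E: opp run (1,3), next='.' -> no flip
Dir SW: first cell '.' (not opp) -> no flip
Dir S: opp run (2,2) (3,2) capped by B -> flip
Dir SE: opp run (2,3) (3,4), next='.' -> no flip
All flips: (2,2) (3,2)

Answer: ......
..BW..
..BW..
..BWWW
..BBW.
.BB...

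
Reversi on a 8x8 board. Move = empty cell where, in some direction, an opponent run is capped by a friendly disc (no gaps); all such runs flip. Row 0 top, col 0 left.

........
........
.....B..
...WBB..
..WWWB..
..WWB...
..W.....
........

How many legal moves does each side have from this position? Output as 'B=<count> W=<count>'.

Answer: B=5 W=8

Derivation:
-- B to move --
(2,2): no bracket -> illegal
(2,3): no bracket -> illegal
(2,4): no bracket -> illegal
(3,1): no bracket -> illegal
(3,2): flips 2 -> legal
(4,1): flips 3 -> legal
(5,1): flips 2 -> legal
(5,5): no bracket -> illegal
(6,1): flips 2 -> legal
(6,3): no bracket -> illegal
(6,4): no bracket -> illegal
(7,1): flips 3 -> legal
(7,2): no bracket -> illegal
(7,3): no bracket -> illegal
B mobility = 5
-- W to move --
(1,4): no bracket -> illegal
(1,5): no bracket -> illegal
(1,6): flips 2 -> legal
(2,3): no bracket -> illegal
(2,4): flips 1 -> legal
(2,6): flips 1 -> legal
(3,6): flips 2 -> legal
(4,6): flips 1 -> legal
(5,5): flips 1 -> legal
(5,6): no bracket -> illegal
(6,3): no bracket -> illegal
(6,4): flips 1 -> legal
(6,5): flips 1 -> legal
W mobility = 8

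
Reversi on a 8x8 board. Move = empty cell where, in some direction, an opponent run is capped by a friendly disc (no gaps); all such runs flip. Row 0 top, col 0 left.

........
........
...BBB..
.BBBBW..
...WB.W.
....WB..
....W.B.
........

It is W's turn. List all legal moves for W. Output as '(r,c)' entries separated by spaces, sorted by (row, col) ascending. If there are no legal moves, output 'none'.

Answer: (1,3) (1,4) (1,5) (1,6) (2,1) (3,0) (4,5) (5,3) (5,6)

Derivation:
(1,2): no bracket -> illegal
(1,3): flips 3 -> legal
(1,4): flips 3 -> legal
(1,5): flips 1 -> legal
(1,6): flips 2 -> legal
(2,0): no bracket -> illegal
(2,1): flips 1 -> legal
(2,2): no bracket -> illegal
(2,6): no bracket -> illegal
(3,0): flips 4 -> legal
(3,6): no bracket -> illegal
(4,0): no bracket -> illegal
(4,1): no bracket -> illegal
(4,2): no bracket -> illegal
(4,5): flips 1 -> legal
(5,3): flips 1 -> legal
(5,6): flips 1 -> legal
(5,7): no bracket -> illegal
(6,5): no bracket -> illegal
(6,7): no bracket -> illegal
(7,5): no bracket -> illegal
(7,6): no bracket -> illegal
(7,7): no bracket -> illegal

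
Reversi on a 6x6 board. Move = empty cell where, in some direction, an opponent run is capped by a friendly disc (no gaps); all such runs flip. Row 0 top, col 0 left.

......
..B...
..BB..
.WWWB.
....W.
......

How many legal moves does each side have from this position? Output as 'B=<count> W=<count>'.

Answer: B=7 W=6

Derivation:
-- B to move --
(2,0): no bracket -> illegal
(2,1): no bracket -> illegal
(2,4): no bracket -> illegal
(3,0): flips 3 -> legal
(3,5): no bracket -> illegal
(4,0): flips 1 -> legal
(4,1): flips 1 -> legal
(4,2): flips 1 -> legal
(4,3): flips 1 -> legal
(4,5): no bracket -> illegal
(5,3): no bracket -> illegal
(5,4): flips 1 -> legal
(5,5): flips 2 -> legal
B mobility = 7
-- W to move --
(0,1): no bracket -> illegal
(0,2): flips 2 -> legal
(0,3): no bracket -> illegal
(1,1): flips 1 -> legal
(1,3): flips 2 -> legal
(1,4): flips 1 -> legal
(2,1): no bracket -> illegal
(2,4): flips 1 -> legal
(2,5): no bracket -> illegal
(3,5): flips 1 -> legal
(4,3): no bracket -> illegal
(4,5): no bracket -> illegal
W mobility = 6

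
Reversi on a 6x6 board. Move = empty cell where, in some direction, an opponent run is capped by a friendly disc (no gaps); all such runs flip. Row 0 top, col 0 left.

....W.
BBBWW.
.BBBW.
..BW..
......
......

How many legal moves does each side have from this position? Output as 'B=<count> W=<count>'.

-- B to move --
(0,2): no bracket -> illegal
(0,3): flips 1 -> legal
(0,5): flips 1 -> legal
(1,5): flips 2 -> legal
(2,5): flips 1 -> legal
(3,4): flips 1 -> legal
(3,5): no bracket -> illegal
(4,2): no bracket -> illegal
(4,3): flips 1 -> legal
(4,4): flips 1 -> legal
B mobility = 7
-- W to move --
(0,0): flips 2 -> legal
(0,1): no bracket -> illegal
(0,2): no bracket -> illegal
(0,3): no bracket -> illegal
(2,0): flips 3 -> legal
(3,0): no bracket -> illegal
(3,1): flips 2 -> legal
(3,4): no bracket -> illegal
(4,1): flips 2 -> legal
(4,2): no bracket -> illegal
(4,3): no bracket -> illegal
W mobility = 4

Answer: B=7 W=4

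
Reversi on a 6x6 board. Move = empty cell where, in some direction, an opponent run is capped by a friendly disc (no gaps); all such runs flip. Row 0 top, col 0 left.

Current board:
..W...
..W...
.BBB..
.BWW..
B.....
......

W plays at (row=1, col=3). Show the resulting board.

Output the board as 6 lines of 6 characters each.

Place W at (1,3); scan 8 dirs for brackets.
Dir NW: first cell 'W' (not opp) -> no flip
Dir N: first cell '.' (not opp) -> no flip
Dir NE: first cell '.' (not opp) -> no flip
Dir W: first cell 'W' (not opp) -> no flip
Dir E: first cell '.' (not opp) -> no flip
Dir SW: opp run (2,2) (3,1) (4,0), next=edge -> no flip
Dir S: opp run (2,3) capped by W -> flip
Dir SE: first cell '.' (not opp) -> no flip
All flips: (2,3)

Answer: ..W...
..WW..
.BBW..
.BWW..
B.....
......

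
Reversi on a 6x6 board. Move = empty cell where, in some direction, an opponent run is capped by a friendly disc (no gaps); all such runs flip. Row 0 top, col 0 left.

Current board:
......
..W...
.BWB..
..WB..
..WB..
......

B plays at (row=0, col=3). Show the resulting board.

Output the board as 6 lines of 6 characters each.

Answer: ...B..
..B...
.BWB..
..WB..
..WB..
......

Derivation:
Place B at (0,3); scan 8 dirs for brackets.
Dir NW: edge -> no flip
Dir N: edge -> no flip
Dir NE: edge -> no flip
Dir W: first cell '.' (not opp) -> no flip
Dir E: first cell '.' (not opp) -> no flip
Dir SW: opp run (1,2) capped by B -> flip
Dir S: first cell '.' (not opp) -> no flip
Dir SE: first cell '.' (not opp) -> no flip
All flips: (1,2)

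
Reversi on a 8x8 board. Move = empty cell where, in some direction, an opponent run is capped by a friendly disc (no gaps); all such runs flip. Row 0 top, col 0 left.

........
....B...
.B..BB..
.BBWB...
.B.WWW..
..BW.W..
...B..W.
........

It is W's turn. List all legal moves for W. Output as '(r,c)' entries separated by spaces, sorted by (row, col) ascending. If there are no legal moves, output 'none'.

(0,3): no bracket -> illegal
(0,4): flips 3 -> legal
(0,5): no bracket -> illegal
(1,0): flips 2 -> legal
(1,1): no bracket -> illegal
(1,2): no bracket -> illegal
(1,3): no bracket -> illegal
(1,5): flips 1 -> legal
(1,6): flips 2 -> legal
(2,0): no bracket -> illegal
(2,2): no bracket -> illegal
(2,3): flips 1 -> legal
(2,6): no bracket -> illegal
(3,0): flips 2 -> legal
(3,5): flips 1 -> legal
(3,6): no bracket -> illegal
(4,0): no bracket -> illegal
(4,2): no bracket -> illegal
(5,0): no bracket -> illegal
(5,1): flips 1 -> legal
(5,4): no bracket -> illegal
(6,1): flips 1 -> legal
(6,2): no bracket -> illegal
(6,4): no bracket -> illegal
(7,2): no bracket -> illegal
(7,3): flips 1 -> legal
(7,4): no bracket -> illegal

Answer: (0,4) (1,0) (1,5) (1,6) (2,3) (3,0) (3,5) (5,1) (6,1) (7,3)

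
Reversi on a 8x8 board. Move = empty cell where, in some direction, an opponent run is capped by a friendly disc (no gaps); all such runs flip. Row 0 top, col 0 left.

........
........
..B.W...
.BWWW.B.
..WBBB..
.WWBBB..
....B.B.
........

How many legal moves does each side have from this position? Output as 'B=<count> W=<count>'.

Answer: B=9 W=11

Derivation:
-- B to move --
(1,3): no bracket -> illegal
(1,4): flips 2 -> legal
(1,5): no bracket -> illegal
(2,1): flips 1 -> legal
(2,3): flips 2 -> legal
(2,5): flips 1 -> legal
(3,5): flips 3 -> legal
(4,0): no bracket -> illegal
(4,1): flips 1 -> legal
(5,0): flips 2 -> legal
(6,0): no bracket -> illegal
(6,1): flips 1 -> legal
(6,2): flips 3 -> legal
(6,3): no bracket -> illegal
B mobility = 9
-- W to move --
(1,1): flips 1 -> legal
(1,2): flips 1 -> legal
(1,3): no bracket -> illegal
(2,0): flips 1 -> legal
(2,1): no bracket -> illegal
(2,3): no bracket -> illegal
(2,5): no bracket -> illegal
(2,6): no bracket -> illegal
(2,7): no bracket -> illegal
(3,0): flips 1 -> legal
(3,5): no bracket -> illegal
(3,7): no bracket -> illegal
(4,0): no bracket -> illegal
(4,1): no bracket -> illegal
(4,6): flips 3 -> legal
(4,7): no bracket -> illegal
(5,6): flips 4 -> legal
(5,7): no bracket -> illegal
(6,2): no bracket -> illegal
(6,3): flips 2 -> legal
(6,5): flips 2 -> legal
(6,7): no bracket -> illegal
(7,3): no bracket -> illegal
(7,4): flips 3 -> legal
(7,5): flips 2 -> legal
(7,6): no bracket -> illegal
(7,7): flips 3 -> legal
W mobility = 11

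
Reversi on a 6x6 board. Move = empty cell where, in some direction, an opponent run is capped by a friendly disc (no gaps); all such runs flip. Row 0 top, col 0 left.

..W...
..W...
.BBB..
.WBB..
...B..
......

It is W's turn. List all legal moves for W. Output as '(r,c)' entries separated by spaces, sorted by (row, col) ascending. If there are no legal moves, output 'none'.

Answer: (1,1) (1,3) (3,0) (3,4) (4,2)

Derivation:
(1,0): no bracket -> illegal
(1,1): flips 1 -> legal
(1,3): flips 1 -> legal
(1,4): no bracket -> illegal
(2,0): no bracket -> illegal
(2,4): no bracket -> illegal
(3,0): flips 1 -> legal
(3,4): flips 3 -> legal
(4,1): no bracket -> illegal
(4,2): flips 2 -> legal
(4,4): no bracket -> illegal
(5,2): no bracket -> illegal
(5,3): no bracket -> illegal
(5,4): no bracket -> illegal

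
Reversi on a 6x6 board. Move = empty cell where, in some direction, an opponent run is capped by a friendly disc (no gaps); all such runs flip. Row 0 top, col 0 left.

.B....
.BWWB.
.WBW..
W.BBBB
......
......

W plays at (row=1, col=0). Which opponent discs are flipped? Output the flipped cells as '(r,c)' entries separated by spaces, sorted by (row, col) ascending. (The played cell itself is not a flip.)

Answer: (1,1)

Derivation:
Dir NW: edge -> no flip
Dir N: first cell '.' (not opp) -> no flip
Dir NE: opp run (0,1), next=edge -> no flip
Dir W: edge -> no flip
Dir E: opp run (1,1) capped by W -> flip
Dir SW: edge -> no flip
Dir S: first cell '.' (not opp) -> no flip
Dir SE: first cell 'W' (not opp) -> no flip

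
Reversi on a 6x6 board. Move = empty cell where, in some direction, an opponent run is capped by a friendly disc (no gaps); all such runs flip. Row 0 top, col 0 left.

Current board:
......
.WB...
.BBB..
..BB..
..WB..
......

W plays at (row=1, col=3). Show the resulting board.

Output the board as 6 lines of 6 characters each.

Place W at (1,3); scan 8 dirs for brackets.
Dir NW: first cell '.' (not opp) -> no flip
Dir N: first cell '.' (not opp) -> no flip
Dir NE: first cell '.' (not opp) -> no flip
Dir W: opp run (1,2) capped by W -> flip
Dir E: first cell '.' (not opp) -> no flip
Dir SW: opp run (2,2), next='.' -> no flip
Dir S: opp run (2,3) (3,3) (4,3), next='.' -> no flip
Dir SE: first cell '.' (not opp) -> no flip
All flips: (1,2)

Answer: ......
.WWW..
.BBB..
..BB..
..WB..
......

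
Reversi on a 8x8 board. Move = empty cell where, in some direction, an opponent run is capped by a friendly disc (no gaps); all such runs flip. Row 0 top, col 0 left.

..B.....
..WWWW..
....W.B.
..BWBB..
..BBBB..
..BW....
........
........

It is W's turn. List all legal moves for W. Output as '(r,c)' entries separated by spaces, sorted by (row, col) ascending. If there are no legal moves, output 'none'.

Answer: (1,7) (3,1) (3,6) (3,7) (4,6) (5,1) (5,4) (5,5)

Derivation:
(0,1): no bracket -> illegal
(0,3): no bracket -> illegal
(1,1): no bracket -> illegal
(1,6): no bracket -> illegal
(1,7): flips 3 -> legal
(2,1): no bracket -> illegal
(2,2): no bracket -> illegal
(2,3): no bracket -> illegal
(2,5): no bracket -> illegal
(2,7): no bracket -> illegal
(3,1): flips 2 -> legal
(3,6): flips 2 -> legal
(3,7): flips 1 -> legal
(4,1): no bracket -> illegal
(4,6): flips 1 -> legal
(5,1): flips 2 -> legal
(5,4): flips 2 -> legal
(5,5): flips 1 -> legal
(5,6): no bracket -> illegal
(6,1): no bracket -> illegal
(6,2): no bracket -> illegal
(6,3): no bracket -> illegal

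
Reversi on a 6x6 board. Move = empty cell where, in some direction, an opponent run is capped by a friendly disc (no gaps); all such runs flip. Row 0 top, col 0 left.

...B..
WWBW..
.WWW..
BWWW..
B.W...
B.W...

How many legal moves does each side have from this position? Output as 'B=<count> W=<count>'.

Answer: B=4 W=2

Derivation:
-- B to move --
(0,0): no bracket -> illegal
(0,1): no bracket -> illegal
(0,2): no bracket -> illegal
(0,4): flips 3 -> legal
(1,4): flips 1 -> legal
(2,0): no bracket -> illegal
(2,4): no bracket -> illegal
(3,4): flips 4 -> legal
(4,1): no bracket -> illegal
(4,3): flips 3 -> legal
(4,4): no bracket -> illegal
(5,1): no bracket -> illegal
(5,3): no bracket -> illegal
B mobility = 4
-- W to move --
(0,1): flips 1 -> legal
(0,2): flips 1 -> legal
(0,4): no bracket -> illegal
(1,4): no bracket -> illegal
(2,0): no bracket -> illegal
(4,1): no bracket -> illegal
(5,1): no bracket -> illegal
W mobility = 2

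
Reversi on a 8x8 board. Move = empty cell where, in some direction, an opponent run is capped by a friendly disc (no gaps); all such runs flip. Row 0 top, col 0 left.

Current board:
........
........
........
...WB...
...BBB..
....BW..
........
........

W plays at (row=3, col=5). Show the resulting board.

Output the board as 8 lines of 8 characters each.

Place W at (3,5); scan 8 dirs for brackets.
Dir NW: first cell '.' (not opp) -> no flip
Dir N: first cell '.' (not opp) -> no flip
Dir NE: first cell '.' (not opp) -> no flip
Dir W: opp run (3,4) capped by W -> flip
Dir E: first cell '.' (not opp) -> no flip
Dir SW: opp run (4,4), next='.' -> no flip
Dir S: opp run (4,5) capped by W -> flip
Dir SE: first cell '.' (not opp) -> no flip
All flips: (3,4) (4,5)

Answer: ........
........
........
...WWW..
...BBW..
....BW..
........
........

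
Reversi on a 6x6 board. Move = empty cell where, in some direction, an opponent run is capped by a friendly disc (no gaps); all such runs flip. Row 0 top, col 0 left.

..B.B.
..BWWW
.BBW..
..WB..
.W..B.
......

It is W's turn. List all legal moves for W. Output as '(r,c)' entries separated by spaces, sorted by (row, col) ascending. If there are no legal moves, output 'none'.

Answer: (0,1) (1,0) (1,1) (2,0) (3,1) (3,4) (4,3)

Derivation:
(0,1): flips 1 -> legal
(0,3): no bracket -> illegal
(0,5): no bracket -> illegal
(1,0): flips 1 -> legal
(1,1): flips 1 -> legal
(2,0): flips 2 -> legal
(2,4): no bracket -> illegal
(3,0): no bracket -> illegal
(3,1): flips 1 -> legal
(3,4): flips 1 -> legal
(3,5): no bracket -> illegal
(4,2): no bracket -> illegal
(4,3): flips 1 -> legal
(4,5): no bracket -> illegal
(5,3): no bracket -> illegal
(5,4): no bracket -> illegal
(5,5): no bracket -> illegal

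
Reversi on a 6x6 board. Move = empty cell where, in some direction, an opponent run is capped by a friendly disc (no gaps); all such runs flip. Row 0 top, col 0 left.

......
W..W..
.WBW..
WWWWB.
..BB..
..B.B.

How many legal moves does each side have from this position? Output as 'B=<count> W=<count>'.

Answer: B=7 W=6

Derivation:
-- B to move --
(0,0): no bracket -> illegal
(0,1): no bracket -> illegal
(0,2): no bracket -> illegal
(0,3): flips 3 -> legal
(0,4): flips 1 -> legal
(1,1): no bracket -> illegal
(1,2): flips 1 -> legal
(1,4): no bracket -> illegal
(2,0): flips 2 -> legal
(2,4): flips 2 -> legal
(4,0): flips 1 -> legal
(4,1): no bracket -> illegal
(4,4): flips 1 -> legal
B mobility = 7
-- W to move --
(1,1): flips 1 -> legal
(1,2): flips 1 -> legal
(2,4): no bracket -> illegal
(2,5): no bracket -> illegal
(3,5): flips 1 -> legal
(4,1): no bracket -> illegal
(4,4): no bracket -> illegal
(4,5): flips 1 -> legal
(5,1): flips 1 -> legal
(5,3): flips 2 -> legal
(5,5): no bracket -> illegal
W mobility = 6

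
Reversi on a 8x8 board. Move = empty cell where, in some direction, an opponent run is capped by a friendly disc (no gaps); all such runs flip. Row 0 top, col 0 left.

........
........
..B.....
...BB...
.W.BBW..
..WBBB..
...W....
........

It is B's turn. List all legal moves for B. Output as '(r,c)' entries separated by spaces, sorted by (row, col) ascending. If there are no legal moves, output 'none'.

Answer: (3,5) (3,6) (4,6) (5,1) (5,6) (6,1) (7,2) (7,3)

Derivation:
(3,0): no bracket -> illegal
(3,1): no bracket -> illegal
(3,2): no bracket -> illegal
(3,5): flips 1 -> legal
(3,6): flips 1 -> legal
(4,0): no bracket -> illegal
(4,2): no bracket -> illegal
(4,6): flips 1 -> legal
(5,0): no bracket -> illegal
(5,1): flips 1 -> legal
(5,6): flips 1 -> legal
(6,1): flips 1 -> legal
(6,2): no bracket -> illegal
(6,4): no bracket -> illegal
(7,2): flips 1 -> legal
(7,3): flips 1 -> legal
(7,4): no bracket -> illegal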